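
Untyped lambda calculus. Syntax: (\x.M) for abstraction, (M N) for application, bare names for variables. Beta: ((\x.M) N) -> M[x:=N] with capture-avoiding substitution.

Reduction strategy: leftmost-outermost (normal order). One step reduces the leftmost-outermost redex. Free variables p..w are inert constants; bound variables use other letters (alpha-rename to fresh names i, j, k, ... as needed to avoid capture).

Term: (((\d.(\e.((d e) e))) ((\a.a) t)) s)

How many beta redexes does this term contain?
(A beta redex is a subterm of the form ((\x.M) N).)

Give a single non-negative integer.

Term: (((\d.(\e.((d e) e))) ((\a.a) t)) s)
  Redex: ((\d.(\e.((d e) e))) ((\a.a) t))
  Redex: ((\a.a) t)
Total redexes: 2

Answer: 2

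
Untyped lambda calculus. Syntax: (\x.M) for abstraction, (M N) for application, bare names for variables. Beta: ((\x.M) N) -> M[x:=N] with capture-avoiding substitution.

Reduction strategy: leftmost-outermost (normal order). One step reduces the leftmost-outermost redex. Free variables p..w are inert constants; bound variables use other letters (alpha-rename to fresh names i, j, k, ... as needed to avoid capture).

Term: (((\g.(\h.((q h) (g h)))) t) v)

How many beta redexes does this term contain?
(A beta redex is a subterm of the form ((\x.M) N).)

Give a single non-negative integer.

Answer: 1

Derivation:
Term: (((\g.(\h.((q h) (g h)))) t) v)
  Redex: ((\g.(\h.((q h) (g h)))) t)
Total redexes: 1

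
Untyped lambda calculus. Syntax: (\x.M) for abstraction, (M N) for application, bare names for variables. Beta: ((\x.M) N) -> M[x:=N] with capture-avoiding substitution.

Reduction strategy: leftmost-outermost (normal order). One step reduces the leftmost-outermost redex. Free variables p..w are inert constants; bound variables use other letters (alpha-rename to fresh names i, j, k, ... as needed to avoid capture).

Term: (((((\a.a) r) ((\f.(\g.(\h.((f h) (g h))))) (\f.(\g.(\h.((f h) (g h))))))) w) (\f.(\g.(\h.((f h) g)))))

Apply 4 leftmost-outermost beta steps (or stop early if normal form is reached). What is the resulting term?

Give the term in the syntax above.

Answer: (((r (\g.(\h.(\i.((h i) ((g h) i)))))) w) (\f.(\g.(\h.((f h) g)))))

Derivation:
Step 0: (((((\a.a) r) ((\f.(\g.(\h.((f h) (g h))))) (\f.(\g.(\h.((f h) (g h))))))) w) (\f.(\g.(\h.((f h) g)))))
Step 1: (((r ((\f.(\g.(\h.((f h) (g h))))) (\f.(\g.(\h.((f h) (g h))))))) w) (\f.(\g.(\h.((f h) g)))))
Step 2: (((r (\g.(\h.(((\f.(\g.(\h.((f h) (g h))))) h) (g h))))) w) (\f.(\g.(\h.((f h) g)))))
Step 3: (((r (\g.(\h.((\g.(\i.((h i) (g i)))) (g h))))) w) (\f.(\g.(\h.((f h) g)))))
Step 4: (((r (\g.(\h.(\i.((h i) ((g h) i)))))) w) (\f.(\g.(\h.((f h) g)))))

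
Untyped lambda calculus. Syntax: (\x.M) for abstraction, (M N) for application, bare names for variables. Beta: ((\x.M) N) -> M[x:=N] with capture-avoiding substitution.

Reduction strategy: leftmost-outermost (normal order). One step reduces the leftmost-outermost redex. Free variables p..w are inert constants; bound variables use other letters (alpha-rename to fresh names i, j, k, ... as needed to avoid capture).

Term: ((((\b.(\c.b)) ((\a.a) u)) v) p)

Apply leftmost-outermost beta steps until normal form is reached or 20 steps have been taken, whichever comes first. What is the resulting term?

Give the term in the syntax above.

Answer: (u p)

Derivation:
Step 0: ((((\b.(\c.b)) ((\a.a) u)) v) p)
Step 1: (((\c.((\a.a) u)) v) p)
Step 2: (((\a.a) u) p)
Step 3: (u p)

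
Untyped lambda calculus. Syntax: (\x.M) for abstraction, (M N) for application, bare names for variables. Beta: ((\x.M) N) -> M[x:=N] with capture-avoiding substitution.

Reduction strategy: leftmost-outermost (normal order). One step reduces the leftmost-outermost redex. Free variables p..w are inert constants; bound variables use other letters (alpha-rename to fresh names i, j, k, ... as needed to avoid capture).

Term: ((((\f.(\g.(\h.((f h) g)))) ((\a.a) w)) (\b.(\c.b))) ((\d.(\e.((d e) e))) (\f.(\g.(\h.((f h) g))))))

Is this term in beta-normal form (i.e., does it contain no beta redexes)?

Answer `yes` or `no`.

Answer: no

Derivation:
Term: ((((\f.(\g.(\h.((f h) g)))) ((\a.a) w)) (\b.(\c.b))) ((\d.(\e.((d e) e))) (\f.(\g.(\h.((f h) g))))))
Found 3 beta redex(es).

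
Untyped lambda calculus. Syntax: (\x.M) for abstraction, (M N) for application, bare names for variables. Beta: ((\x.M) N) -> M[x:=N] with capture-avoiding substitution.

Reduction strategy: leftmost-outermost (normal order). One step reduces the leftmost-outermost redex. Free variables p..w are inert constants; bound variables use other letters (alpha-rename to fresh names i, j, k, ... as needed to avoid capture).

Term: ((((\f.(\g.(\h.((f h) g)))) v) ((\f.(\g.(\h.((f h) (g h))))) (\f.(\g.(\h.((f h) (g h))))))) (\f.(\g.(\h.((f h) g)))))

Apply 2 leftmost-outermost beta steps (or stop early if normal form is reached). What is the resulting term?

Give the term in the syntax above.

Answer: ((\h.((v h) ((\f.(\g.(\h.((f h) (g h))))) (\f.(\g.(\h.((f h) (g h)))))))) (\f.(\g.(\h.((f h) g)))))

Derivation:
Step 0: ((((\f.(\g.(\h.((f h) g)))) v) ((\f.(\g.(\h.((f h) (g h))))) (\f.(\g.(\h.((f h) (g h))))))) (\f.(\g.(\h.((f h) g)))))
Step 1: (((\g.(\h.((v h) g))) ((\f.(\g.(\h.((f h) (g h))))) (\f.(\g.(\h.((f h) (g h))))))) (\f.(\g.(\h.((f h) g)))))
Step 2: ((\h.((v h) ((\f.(\g.(\h.((f h) (g h))))) (\f.(\g.(\h.((f h) (g h)))))))) (\f.(\g.(\h.((f h) g)))))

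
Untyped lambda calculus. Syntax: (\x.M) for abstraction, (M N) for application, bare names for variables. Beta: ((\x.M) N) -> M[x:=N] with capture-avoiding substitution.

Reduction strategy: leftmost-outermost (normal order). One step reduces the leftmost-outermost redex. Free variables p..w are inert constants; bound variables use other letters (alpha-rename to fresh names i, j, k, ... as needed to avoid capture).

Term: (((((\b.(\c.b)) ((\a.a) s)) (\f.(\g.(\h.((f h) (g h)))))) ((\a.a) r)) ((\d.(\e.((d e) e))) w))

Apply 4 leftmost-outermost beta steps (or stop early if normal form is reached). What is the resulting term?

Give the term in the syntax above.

Answer: ((s r) ((\d.(\e.((d e) e))) w))

Derivation:
Step 0: (((((\b.(\c.b)) ((\a.a) s)) (\f.(\g.(\h.((f h) (g h)))))) ((\a.a) r)) ((\d.(\e.((d e) e))) w))
Step 1: ((((\c.((\a.a) s)) (\f.(\g.(\h.((f h) (g h)))))) ((\a.a) r)) ((\d.(\e.((d e) e))) w))
Step 2: ((((\a.a) s) ((\a.a) r)) ((\d.(\e.((d e) e))) w))
Step 3: ((s ((\a.a) r)) ((\d.(\e.((d e) e))) w))
Step 4: ((s r) ((\d.(\e.((d e) e))) w))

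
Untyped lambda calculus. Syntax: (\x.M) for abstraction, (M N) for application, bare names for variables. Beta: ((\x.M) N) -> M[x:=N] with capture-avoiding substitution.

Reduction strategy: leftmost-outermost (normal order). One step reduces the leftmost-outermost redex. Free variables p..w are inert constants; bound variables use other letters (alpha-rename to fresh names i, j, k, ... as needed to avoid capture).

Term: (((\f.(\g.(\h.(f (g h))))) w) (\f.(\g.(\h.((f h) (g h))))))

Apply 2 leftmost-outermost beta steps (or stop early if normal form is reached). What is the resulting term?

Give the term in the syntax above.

Answer: (\h.(w ((\f.(\g.(\h.((f h) (g h))))) h)))

Derivation:
Step 0: (((\f.(\g.(\h.(f (g h))))) w) (\f.(\g.(\h.((f h) (g h))))))
Step 1: ((\g.(\h.(w (g h)))) (\f.(\g.(\h.((f h) (g h))))))
Step 2: (\h.(w ((\f.(\g.(\h.((f h) (g h))))) h)))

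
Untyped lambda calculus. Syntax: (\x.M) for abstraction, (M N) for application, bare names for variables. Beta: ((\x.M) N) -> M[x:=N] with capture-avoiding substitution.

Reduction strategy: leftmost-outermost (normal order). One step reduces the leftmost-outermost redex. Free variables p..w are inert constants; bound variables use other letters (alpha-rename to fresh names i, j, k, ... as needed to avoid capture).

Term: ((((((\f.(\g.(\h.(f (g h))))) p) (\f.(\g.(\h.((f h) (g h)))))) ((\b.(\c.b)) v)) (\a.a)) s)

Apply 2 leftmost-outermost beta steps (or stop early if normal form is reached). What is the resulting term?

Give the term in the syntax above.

Step 0: ((((((\f.(\g.(\h.(f (g h))))) p) (\f.(\g.(\h.((f h) (g h)))))) ((\b.(\c.b)) v)) (\a.a)) s)
Step 1: (((((\g.(\h.(p (g h)))) (\f.(\g.(\h.((f h) (g h)))))) ((\b.(\c.b)) v)) (\a.a)) s)
Step 2: ((((\h.(p ((\f.(\g.(\h.((f h) (g h))))) h))) ((\b.(\c.b)) v)) (\a.a)) s)

Answer: ((((\h.(p ((\f.(\g.(\h.((f h) (g h))))) h))) ((\b.(\c.b)) v)) (\a.a)) s)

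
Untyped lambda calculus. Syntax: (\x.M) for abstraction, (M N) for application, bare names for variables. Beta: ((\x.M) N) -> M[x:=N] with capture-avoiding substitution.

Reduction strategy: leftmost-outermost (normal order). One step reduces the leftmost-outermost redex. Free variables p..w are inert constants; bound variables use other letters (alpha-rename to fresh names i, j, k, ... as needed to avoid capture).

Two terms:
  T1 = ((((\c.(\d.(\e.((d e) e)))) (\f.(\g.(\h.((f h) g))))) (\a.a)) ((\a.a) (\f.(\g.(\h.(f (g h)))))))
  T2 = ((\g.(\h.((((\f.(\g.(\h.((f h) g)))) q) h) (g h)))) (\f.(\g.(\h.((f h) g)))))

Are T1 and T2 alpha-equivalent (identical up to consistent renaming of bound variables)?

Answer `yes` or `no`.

Term 1: ((((\c.(\d.(\e.((d e) e)))) (\f.(\g.(\h.((f h) g))))) (\a.a)) ((\a.a) (\f.(\g.(\h.(f (g h)))))))
Term 2: ((\g.(\h.((((\f.(\g.(\h.((f h) g)))) q) h) (g h)))) (\f.(\g.(\h.((f h) g)))))
Alpha-equivalence: compare structure up to binder renaming.
Result: False

Answer: no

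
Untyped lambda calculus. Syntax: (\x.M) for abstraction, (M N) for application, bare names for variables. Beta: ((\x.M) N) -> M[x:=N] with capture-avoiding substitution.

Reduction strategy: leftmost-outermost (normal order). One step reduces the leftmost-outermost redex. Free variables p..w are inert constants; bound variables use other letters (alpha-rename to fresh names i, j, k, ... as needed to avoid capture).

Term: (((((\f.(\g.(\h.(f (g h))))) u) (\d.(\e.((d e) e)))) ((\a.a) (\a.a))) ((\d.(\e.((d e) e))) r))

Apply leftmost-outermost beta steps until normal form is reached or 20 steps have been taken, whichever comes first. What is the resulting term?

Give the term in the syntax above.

Step 0: (((((\f.(\g.(\h.(f (g h))))) u) (\d.(\e.((d e) e)))) ((\a.a) (\a.a))) ((\d.(\e.((d e) e))) r))
Step 1: ((((\g.(\h.(u (g h)))) (\d.(\e.((d e) e)))) ((\a.a) (\a.a))) ((\d.(\e.((d e) e))) r))
Step 2: (((\h.(u ((\d.(\e.((d e) e))) h))) ((\a.a) (\a.a))) ((\d.(\e.((d e) e))) r))
Step 3: ((u ((\d.(\e.((d e) e))) ((\a.a) (\a.a)))) ((\d.(\e.((d e) e))) r))
Step 4: ((u (\e.((((\a.a) (\a.a)) e) e))) ((\d.(\e.((d e) e))) r))
Step 5: ((u (\e.(((\a.a) e) e))) ((\d.(\e.((d e) e))) r))
Step 6: ((u (\e.(e e))) ((\d.(\e.((d e) e))) r))
Step 7: ((u (\e.(e e))) (\e.((r e) e)))

Answer: ((u (\e.(e e))) (\e.((r e) e)))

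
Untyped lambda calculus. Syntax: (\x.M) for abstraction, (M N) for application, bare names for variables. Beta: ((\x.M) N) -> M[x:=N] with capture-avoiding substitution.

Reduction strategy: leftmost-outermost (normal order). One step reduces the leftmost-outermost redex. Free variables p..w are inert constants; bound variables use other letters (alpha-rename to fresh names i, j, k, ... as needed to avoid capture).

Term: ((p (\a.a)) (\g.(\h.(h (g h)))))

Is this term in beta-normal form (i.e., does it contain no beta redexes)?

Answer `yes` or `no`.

Answer: yes

Derivation:
Term: ((p (\a.a)) (\g.(\h.(h (g h)))))
No beta redexes found.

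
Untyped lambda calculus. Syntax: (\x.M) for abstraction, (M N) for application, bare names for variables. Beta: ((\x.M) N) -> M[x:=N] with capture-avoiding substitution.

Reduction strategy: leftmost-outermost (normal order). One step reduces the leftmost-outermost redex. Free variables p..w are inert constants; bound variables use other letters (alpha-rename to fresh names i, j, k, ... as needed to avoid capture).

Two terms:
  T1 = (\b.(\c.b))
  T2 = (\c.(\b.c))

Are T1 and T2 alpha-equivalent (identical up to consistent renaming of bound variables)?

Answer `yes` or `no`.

Term 1: (\b.(\c.b))
Term 2: (\c.(\b.c))
Alpha-equivalence: compare structure up to binder renaming.
Result: True

Answer: yes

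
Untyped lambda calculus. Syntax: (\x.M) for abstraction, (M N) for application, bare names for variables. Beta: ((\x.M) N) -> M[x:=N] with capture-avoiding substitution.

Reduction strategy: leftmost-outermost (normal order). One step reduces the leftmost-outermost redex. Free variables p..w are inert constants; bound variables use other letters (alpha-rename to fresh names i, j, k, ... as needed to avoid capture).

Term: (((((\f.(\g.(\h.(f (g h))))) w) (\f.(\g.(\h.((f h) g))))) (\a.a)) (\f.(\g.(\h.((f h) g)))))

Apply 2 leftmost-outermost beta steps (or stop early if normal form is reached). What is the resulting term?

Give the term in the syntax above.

Answer: (((\h.(w ((\f.(\g.(\h.((f h) g)))) h))) (\a.a)) (\f.(\g.(\h.((f h) g)))))

Derivation:
Step 0: (((((\f.(\g.(\h.(f (g h))))) w) (\f.(\g.(\h.((f h) g))))) (\a.a)) (\f.(\g.(\h.((f h) g)))))
Step 1: ((((\g.(\h.(w (g h)))) (\f.(\g.(\h.((f h) g))))) (\a.a)) (\f.(\g.(\h.((f h) g)))))
Step 2: (((\h.(w ((\f.(\g.(\h.((f h) g)))) h))) (\a.a)) (\f.(\g.(\h.((f h) g)))))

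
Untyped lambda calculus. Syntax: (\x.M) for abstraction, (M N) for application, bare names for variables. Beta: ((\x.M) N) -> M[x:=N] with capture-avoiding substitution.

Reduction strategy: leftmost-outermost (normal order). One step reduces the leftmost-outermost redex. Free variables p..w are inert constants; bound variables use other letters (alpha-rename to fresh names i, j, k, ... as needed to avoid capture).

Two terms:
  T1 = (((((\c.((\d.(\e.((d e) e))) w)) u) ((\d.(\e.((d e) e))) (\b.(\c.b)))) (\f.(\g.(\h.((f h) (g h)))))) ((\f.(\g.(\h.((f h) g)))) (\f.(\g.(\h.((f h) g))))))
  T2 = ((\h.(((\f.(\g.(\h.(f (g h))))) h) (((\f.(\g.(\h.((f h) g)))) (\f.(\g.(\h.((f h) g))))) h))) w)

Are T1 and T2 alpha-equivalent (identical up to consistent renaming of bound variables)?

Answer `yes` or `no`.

Answer: no

Derivation:
Term 1: (((((\c.((\d.(\e.((d e) e))) w)) u) ((\d.(\e.((d e) e))) (\b.(\c.b)))) (\f.(\g.(\h.((f h) (g h)))))) ((\f.(\g.(\h.((f h) g)))) (\f.(\g.(\h.((f h) g))))))
Term 2: ((\h.(((\f.(\g.(\h.(f (g h))))) h) (((\f.(\g.(\h.((f h) g)))) (\f.(\g.(\h.((f h) g))))) h))) w)
Alpha-equivalence: compare structure up to binder renaming.
Result: False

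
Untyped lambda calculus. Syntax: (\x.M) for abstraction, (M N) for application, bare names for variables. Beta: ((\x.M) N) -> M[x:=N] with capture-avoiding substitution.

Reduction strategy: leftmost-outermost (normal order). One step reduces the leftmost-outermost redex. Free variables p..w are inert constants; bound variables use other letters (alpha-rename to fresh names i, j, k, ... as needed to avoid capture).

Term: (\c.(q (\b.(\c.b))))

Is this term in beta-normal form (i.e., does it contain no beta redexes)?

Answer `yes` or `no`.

Answer: yes

Derivation:
Term: (\c.(q (\b.(\c.b))))
No beta redexes found.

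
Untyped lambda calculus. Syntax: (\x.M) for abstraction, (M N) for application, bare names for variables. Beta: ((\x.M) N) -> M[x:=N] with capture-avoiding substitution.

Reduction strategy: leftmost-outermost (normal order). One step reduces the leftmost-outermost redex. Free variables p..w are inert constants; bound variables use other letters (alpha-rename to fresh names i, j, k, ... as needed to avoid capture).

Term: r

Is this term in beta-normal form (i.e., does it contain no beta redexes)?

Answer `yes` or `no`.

Term: r
No beta redexes found.

Answer: yes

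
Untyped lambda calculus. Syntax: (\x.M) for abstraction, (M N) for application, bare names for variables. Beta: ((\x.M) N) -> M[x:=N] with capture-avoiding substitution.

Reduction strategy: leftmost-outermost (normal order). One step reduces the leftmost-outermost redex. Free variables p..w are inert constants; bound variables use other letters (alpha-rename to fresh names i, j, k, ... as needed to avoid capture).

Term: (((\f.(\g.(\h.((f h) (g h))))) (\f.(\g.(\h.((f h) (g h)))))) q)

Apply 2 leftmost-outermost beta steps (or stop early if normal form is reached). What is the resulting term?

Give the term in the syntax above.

Answer: (\h.(((\f.(\g.(\h.((f h) (g h))))) h) (q h)))

Derivation:
Step 0: (((\f.(\g.(\h.((f h) (g h))))) (\f.(\g.(\h.((f h) (g h)))))) q)
Step 1: ((\g.(\h.(((\f.(\g.(\h.((f h) (g h))))) h) (g h)))) q)
Step 2: (\h.(((\f.(\g.(\h.((f h) (g h))))) h) (q h)))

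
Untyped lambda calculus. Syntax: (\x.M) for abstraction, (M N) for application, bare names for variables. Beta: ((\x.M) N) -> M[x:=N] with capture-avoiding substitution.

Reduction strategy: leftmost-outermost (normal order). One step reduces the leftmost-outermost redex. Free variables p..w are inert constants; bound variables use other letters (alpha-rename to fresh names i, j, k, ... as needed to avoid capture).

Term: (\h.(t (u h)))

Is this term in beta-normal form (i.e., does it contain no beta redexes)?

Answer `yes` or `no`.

Answer: yes

Derivation:
Term: (\h.(t (u h)))
No beta redexes found.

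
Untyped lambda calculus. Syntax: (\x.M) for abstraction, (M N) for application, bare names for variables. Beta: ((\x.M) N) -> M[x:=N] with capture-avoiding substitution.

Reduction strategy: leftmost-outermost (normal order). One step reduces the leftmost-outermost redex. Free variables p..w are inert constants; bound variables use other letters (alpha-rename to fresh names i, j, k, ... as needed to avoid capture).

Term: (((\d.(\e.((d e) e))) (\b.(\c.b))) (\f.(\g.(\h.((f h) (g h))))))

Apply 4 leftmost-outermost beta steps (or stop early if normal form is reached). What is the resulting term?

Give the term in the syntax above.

Answer: (\f.(\g.(\h.((f h) (g h)))))

Derivation:
Step 0: (((\d.(\e.((d e) e))) (\b.(\c.b))) (\f.(\g.(\h.((f h) (g h))))))
Step 1: ((\e.(((\b.(\c.b)) e) e)) (\f.(\g.(\h.((f h) (g h))))))
Step 2: (((\b.(\c.b)) (\f.(\g.(\h.((f h) (g h)))))) (\f.(\g.(\h.((f h) (g h))))))
Step 3: ((\c.(\f.(\g.(\h.((f h) (g h)))))) (\f.(\g.(\h.((f h) (g h))))))
Step 4: (\f.(\g.(\h.((f h) (g h)))))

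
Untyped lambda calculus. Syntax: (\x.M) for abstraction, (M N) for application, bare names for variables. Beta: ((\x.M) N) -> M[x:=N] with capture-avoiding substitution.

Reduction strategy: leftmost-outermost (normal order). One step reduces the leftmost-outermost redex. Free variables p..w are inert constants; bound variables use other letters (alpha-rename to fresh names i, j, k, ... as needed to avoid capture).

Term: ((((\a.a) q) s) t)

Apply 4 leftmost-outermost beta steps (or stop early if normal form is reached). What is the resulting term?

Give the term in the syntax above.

Step 0: ((((\a.a) q) s) t)
Step 1: ((q s) t)
Step 2: (normal form reached)

Answer: ((q s) t)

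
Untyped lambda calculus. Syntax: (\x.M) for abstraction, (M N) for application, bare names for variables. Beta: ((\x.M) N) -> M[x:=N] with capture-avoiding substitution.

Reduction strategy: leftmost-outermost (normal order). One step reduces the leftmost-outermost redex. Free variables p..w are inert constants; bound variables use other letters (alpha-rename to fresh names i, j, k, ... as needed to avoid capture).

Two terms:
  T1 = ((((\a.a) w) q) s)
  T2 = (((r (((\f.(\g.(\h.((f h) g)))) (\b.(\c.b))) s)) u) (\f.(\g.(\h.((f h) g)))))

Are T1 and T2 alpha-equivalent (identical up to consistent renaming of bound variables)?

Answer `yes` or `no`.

Term 1: ((((\a.a) w) q) s)
Term 2: (((r (((\f.(\g.(\h.((f h) g)))) (\b.(\c.b))) s)) u) (\f.(\g.(\h.((f h) g)))))
Alpha-equivalence: compare structure up to binder renaming.
Result: False

Answer: no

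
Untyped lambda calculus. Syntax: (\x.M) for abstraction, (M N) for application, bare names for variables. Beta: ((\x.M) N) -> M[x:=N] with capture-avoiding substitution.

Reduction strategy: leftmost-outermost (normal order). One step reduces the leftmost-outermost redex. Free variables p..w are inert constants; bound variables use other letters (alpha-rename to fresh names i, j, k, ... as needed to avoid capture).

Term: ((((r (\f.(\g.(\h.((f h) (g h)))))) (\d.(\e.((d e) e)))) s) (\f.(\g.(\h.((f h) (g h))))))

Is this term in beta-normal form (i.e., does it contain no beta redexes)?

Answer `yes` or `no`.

Answer: yes

Derivation:
Term: ((((r (\f.(\g.(\h.((f h) (g h)))))) (\d.(\e.((d e) e)))) s) (\f.(\g.(\h.((f h) (g h))))))
No beta redexes found.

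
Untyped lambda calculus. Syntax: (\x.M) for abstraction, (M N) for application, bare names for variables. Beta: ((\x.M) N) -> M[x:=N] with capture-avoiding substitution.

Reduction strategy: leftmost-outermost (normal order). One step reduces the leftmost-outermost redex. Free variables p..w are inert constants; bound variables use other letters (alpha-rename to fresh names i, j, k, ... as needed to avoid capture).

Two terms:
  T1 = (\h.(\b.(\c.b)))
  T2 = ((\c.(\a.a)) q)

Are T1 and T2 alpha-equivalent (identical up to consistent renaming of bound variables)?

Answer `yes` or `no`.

Answer: no

Derivation:
Term 1: (\h.(\b.(\c.b)))
Term 2: ((\c.(\a.a)) q)
Alpha-equivalence: compare structure up to binder renaming.
Result: False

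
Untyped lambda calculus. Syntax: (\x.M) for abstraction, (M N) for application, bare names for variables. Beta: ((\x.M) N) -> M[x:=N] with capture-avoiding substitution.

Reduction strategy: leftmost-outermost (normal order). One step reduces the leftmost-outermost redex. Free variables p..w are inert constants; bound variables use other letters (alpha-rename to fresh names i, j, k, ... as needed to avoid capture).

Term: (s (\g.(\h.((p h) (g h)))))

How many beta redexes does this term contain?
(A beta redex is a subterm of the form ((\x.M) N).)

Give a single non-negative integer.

Term: (s (\g.(\h.((p h) (g h)))))
  (no redexes)
Total redexes: 0

Answer: 0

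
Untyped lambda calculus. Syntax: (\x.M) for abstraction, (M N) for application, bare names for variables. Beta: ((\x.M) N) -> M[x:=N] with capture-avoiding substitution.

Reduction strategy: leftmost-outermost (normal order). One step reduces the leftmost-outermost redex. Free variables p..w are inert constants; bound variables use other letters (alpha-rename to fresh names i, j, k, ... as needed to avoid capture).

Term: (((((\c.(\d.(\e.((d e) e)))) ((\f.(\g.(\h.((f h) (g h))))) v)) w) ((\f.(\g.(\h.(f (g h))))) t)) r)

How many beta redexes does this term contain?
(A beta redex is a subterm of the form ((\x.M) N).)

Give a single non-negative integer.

Term: (((((\c.(\d.(\e.((d e) e)))) ((\f.(\g.(\h.((f h) (g h))))) v)) w) ((\f.(\g.(\h.(f (g h))))) t)) r)
  Redex: ((\c.(\d.(\e.((d e) e)))) ((\f.(\g.(\h.((f h) (g h))))) v))
  Redex: ((\f.(\g.(\h.((f h) (g h))))) v)
  Redex: ((\f.(\g.(\h.(f (g h))))) t)
Total redexes: 3

Answer: 3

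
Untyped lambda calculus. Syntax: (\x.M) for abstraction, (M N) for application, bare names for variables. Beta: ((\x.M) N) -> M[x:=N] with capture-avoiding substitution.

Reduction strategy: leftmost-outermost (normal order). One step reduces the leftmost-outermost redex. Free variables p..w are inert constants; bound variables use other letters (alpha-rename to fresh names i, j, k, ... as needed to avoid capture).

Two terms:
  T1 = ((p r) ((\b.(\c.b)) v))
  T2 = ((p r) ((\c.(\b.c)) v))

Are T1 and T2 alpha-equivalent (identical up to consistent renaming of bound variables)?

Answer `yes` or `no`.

Answer: yes

Derivation:
Term 1: ((p r) ((\b.(\c.b)) v))
Term 2: ((p r) ((\c.(\b.c)) v))
Alpha-equivalence: compare structure up to binder renaming.
Result: True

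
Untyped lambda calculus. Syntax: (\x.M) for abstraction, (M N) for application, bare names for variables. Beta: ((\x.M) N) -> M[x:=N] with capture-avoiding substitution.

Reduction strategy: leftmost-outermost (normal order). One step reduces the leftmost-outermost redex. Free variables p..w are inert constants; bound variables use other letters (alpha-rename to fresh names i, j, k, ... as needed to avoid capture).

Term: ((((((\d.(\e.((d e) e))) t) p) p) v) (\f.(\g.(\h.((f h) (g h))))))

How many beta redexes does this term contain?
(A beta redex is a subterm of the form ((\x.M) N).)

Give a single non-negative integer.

Answer: 1

Derivation:
Term: ((((((\d.(\e.((d e) e))) t) p) p) v) (\f.(\g.(\h.((f h) (g h))))))
  Redex: ((\d.(\e.((d e) e))) t)
Total redexes: 1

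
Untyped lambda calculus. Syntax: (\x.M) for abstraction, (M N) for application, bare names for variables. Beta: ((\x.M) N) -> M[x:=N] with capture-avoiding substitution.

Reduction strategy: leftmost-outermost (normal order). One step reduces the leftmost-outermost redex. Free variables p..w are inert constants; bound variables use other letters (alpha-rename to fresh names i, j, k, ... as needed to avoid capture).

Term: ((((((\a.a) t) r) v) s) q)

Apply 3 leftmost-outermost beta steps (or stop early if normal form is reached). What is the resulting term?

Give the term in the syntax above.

Answer: ((((t r) v) s) q)

Derivation:
Step 0: ((((((\a.a) t) r) v) s) q)
Step 1: ((((t r) v) s) q)
Step 2: (normal form reached)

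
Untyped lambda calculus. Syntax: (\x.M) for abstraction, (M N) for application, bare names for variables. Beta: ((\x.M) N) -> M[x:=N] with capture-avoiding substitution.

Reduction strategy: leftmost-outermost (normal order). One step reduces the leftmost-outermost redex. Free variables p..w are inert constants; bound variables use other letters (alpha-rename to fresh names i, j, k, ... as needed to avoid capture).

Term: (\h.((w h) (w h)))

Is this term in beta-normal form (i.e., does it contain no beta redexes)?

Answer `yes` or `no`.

Term: (\h.((w h) (w h)))
No beta redexes found.

Answer: yes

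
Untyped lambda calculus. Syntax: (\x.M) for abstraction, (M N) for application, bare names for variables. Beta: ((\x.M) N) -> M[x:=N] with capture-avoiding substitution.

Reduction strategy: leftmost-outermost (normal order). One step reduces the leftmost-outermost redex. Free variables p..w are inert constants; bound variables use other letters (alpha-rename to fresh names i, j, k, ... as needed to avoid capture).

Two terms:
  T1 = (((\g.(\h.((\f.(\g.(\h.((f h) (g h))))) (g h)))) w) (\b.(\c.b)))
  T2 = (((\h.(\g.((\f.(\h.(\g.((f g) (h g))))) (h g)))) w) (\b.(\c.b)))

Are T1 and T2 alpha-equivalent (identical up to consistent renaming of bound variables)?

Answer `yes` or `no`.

Term 1: (((\g.(\h.((\f.(\g.(\h.((f h) (g h))))) (g h)))) w) (\b.(\c.b)))
Term 2: (((\h.(\g.((\f.(\h.(\g.((f g) (h g))))) (h g)))) w) (\b.(\c.b)))
Alpha-equivalence: compare structure up to binder renaming.
Result: True

Answer: yes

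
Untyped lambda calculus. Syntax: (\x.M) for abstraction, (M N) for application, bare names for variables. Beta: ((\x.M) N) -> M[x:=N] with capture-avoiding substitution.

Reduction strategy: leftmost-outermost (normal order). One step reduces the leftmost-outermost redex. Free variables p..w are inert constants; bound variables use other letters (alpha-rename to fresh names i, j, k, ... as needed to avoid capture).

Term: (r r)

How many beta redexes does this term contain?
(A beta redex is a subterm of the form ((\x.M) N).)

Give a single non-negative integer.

Answer: 0

Derivation:
Term: (r r)
  (no redexes)
Total redexes: 0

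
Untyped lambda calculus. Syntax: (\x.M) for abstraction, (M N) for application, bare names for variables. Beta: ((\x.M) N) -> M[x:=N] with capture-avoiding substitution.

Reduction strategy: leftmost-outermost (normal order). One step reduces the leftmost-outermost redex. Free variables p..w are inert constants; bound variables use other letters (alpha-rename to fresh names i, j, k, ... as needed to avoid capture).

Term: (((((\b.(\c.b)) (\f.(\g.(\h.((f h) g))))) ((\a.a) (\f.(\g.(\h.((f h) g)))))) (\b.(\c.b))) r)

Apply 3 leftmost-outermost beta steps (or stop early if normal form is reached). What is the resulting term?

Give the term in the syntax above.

Answer: ((\g.(\h.(((\b.(\c.b)) h) g))) r)

Derivation:
Step 0: (((((\b.(\c.b)) (\f.(\g.(\h.((f h) g))))) ((\a.a) (\f.(\g.(\h.((f h) g)))))) (\b.(\c.b))) r)
Step 1: ((((\c.(\f.(\g.(\h.((f h) g))))) ((\a.a) (\f.(\g.(\h.((f h) g)))))) (\b.(\c.b))) r)
Step 2: (((\f.(\g.(\h.((f h) g)))) (\b.(\c.b))) r)
Step 3: ((\g.(\h.(((\b.(\c.b)) h) g))) r)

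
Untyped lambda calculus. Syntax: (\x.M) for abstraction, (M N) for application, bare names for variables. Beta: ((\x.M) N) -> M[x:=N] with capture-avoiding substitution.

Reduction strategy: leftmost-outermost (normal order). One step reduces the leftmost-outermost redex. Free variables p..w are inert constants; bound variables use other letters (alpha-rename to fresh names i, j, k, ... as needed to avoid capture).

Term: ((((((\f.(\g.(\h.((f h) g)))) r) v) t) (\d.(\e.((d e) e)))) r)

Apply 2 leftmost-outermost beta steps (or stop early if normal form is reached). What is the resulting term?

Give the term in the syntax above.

Answer: ((((\h.((r h) v)) t) (\d.(\e.((d e) e)))) r)

Derivation:
Step 0: ((((((\f.(\g.(\h.((f h) g)))) r) v) t) (\d.(\e.((d e) e)))) r)
Step 1: (((((\g.(\h.((r h) g))) v) t) (\d.(\e.((d e) e)))) r)
Step 2: ((((\h.((r h) v)) t) (\d.(\e.((d e) e)))) r)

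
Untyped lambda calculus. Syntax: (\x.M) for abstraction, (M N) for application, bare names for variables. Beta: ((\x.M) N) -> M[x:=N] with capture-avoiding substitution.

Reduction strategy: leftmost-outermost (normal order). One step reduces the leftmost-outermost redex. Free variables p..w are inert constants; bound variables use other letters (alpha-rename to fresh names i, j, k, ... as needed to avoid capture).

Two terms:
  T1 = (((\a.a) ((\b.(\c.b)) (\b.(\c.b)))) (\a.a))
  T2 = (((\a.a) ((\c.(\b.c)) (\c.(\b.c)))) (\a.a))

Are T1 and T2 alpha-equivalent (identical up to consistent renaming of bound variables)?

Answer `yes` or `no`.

Term 1: (((\a.a) ((\b.(\c.b)) (\b.(\c.b)))) (\a.a))
Term 2: (((\a.a) ((\c.(\b.c)) (\c.(\b.c)))) (\a.a))
Alpha-equivalence: compare structure up to binder renaming.
Result: True

Answer: yes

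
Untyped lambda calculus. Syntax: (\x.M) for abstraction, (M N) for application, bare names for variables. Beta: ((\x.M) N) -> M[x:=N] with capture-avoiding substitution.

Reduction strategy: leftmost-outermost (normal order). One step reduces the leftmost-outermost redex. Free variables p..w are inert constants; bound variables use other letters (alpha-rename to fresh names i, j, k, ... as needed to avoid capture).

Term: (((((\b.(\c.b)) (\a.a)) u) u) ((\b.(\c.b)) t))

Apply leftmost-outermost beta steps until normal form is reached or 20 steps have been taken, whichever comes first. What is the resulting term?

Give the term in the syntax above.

Step 0: (((((\b.(\c.b)) (\a.a)) u) u) ((\b.(\c.b)) t))
Step 1: ((((\c.(\a.a)) u) u) ((\b.(\c.b)) t))
Step 2: (((\a.a) u) ((\b.(\c.b)) t))
Step 3: (u ((\b.(\c.b)) t))
Step 4: (u (\c.t))

Answer: (u (\c.t))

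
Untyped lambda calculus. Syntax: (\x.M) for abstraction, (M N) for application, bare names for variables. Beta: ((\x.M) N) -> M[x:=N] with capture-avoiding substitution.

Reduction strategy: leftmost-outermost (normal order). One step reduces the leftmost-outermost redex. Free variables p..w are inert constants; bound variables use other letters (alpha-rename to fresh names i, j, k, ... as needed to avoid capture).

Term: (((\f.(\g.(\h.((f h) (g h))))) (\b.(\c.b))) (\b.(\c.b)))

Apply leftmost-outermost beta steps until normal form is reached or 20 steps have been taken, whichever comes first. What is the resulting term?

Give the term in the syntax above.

Answer: (\h.h)

Derivation:
Step 0: (((\f.(\g.(\h.((f h) (g h))))) (\b.(\c.b))) (\b.(\c.b)))
Step 1: ((\g.(\h.(((\b.(\c.b)) h) (g h)))) (\b.(\c.b)))
Step 2: (\h.(((\b.(\c.b)) h) ((\b.(\c.b)) h)))
Step 3: (\h.((\c.h) ((\b.(\c.b)) h)))
Step 4: (\h.h)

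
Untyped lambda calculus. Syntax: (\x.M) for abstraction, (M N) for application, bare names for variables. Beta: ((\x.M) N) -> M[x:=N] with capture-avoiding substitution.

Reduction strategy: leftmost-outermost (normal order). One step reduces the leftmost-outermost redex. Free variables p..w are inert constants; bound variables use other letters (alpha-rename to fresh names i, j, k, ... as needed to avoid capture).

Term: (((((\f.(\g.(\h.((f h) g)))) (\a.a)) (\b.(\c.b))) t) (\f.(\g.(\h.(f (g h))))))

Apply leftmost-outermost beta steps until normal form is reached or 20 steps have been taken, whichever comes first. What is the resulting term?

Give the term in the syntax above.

Answer: ((t (\b.(\c.b))) (\f.(\g.(\h.(f (g h))))))

Derivation:
Step 0: (((((\f.(\g.(\h.((f h) g)))) (\a.a)) (\b.(\c.b))) t) (\f.(\g.(\h.(f (g h))))))
Step 1: ((((\g.(\h.(((\a.a) h) g))) (\b.(\c.b))) t) (\f.(\g.(\h.(f (g h))))))
Step 2: (((\h.(((\a.a) h) (\b.(\c.b)))) t) (\f.(\g.(\h.(f (g h))))))
Step 3: ((((\a.a) t) (\b.(\c.b))) (\f.(\g.(\h.(f (g h))))))
Step 4: ((t (\b.(\c.b))) (\f.(\g.(\h.(f (g h))))))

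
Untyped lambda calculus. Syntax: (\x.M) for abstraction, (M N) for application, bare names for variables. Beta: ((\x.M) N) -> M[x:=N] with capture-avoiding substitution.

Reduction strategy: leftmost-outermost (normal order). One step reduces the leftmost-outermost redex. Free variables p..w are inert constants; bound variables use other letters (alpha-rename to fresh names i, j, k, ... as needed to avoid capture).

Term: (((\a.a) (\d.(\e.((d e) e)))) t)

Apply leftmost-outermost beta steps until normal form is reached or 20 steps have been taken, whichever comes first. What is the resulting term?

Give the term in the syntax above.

Step 0: (((\a.a) (\d.(\e.((d e) e)))) t)
Step 1: ((\d.(\e.((d e) e))) t)
Step 2: (\e.((t e) e))

Answer: (\e.((t e) e))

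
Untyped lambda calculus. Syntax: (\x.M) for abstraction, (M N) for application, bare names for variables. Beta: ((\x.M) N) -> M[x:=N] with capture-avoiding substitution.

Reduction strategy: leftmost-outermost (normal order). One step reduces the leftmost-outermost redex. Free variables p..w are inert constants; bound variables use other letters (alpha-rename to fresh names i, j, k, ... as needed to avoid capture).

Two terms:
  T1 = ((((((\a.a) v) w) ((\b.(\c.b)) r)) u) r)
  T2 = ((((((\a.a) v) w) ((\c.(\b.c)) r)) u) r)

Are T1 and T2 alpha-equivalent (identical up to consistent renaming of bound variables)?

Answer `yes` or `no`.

Answer: yes

Derivation:
Term 1: ((((((\a.a) v) w) ((\b.(\c.b)) r)) u) r)
Term 2: ((((((\a.a) v) w) ((\c.(\b.c)) r)) u) r)
Alpha-equivalence: compare structure up to binder renaming.
Result: True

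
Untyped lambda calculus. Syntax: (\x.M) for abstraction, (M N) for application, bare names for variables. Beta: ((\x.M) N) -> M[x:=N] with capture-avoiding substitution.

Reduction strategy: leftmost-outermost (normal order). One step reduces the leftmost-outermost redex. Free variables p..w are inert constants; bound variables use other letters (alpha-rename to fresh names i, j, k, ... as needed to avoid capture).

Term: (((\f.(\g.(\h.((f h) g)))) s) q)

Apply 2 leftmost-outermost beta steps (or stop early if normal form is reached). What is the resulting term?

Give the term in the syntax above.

Step 0: (((\f.(\g.(\h.((f h) g)))) s) q)
Step 1: ((\g.(\h.((s h) g))) q)
Step 2: (\h.((s h) q))

Answer: (\h.((s h) q))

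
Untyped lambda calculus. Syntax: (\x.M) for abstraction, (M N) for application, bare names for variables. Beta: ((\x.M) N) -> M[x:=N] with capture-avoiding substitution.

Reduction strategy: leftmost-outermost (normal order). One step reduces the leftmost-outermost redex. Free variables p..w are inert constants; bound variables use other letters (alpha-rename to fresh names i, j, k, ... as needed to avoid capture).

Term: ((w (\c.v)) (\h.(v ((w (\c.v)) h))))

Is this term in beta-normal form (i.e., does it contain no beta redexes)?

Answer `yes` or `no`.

Term: ((w (\c.v)) (\h.(v ((w (\c.v)) h))))
No beta redexes found.

Answer: yes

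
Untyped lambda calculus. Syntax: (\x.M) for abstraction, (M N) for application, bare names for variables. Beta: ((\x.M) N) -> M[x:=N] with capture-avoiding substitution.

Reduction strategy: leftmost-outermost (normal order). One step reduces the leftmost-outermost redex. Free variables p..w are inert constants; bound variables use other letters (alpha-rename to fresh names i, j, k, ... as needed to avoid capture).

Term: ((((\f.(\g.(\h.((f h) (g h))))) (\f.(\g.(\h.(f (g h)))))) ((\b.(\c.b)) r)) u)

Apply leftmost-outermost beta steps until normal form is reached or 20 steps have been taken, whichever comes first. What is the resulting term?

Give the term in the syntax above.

Answer: (\h.(u (r h)))

Derivation:
Step 0: ((((\f.(\g.(\h.((f h) (g h))))) (\f.(\g.(\h.(f (g h)))))) ((\b.(\c.b)) r)) u)
Step 1: (((\g.(\h.(((\f.(\g.(\h.(f (g h))))) h) (g h)))) ((\b.(\c.b)) r)) u)
Step 2: ((\h.(((\f.(\g.(\h.(f (g h))))) h) (((\b.(\c.b)) r) h))) u)
Step 3: (((\f.(\g.(\h.(f (g h))))) u) (((\b.(\c.b)) r) u))
Step 4: ((\g.(\h.(u (g h)))) (((\b.(\c.b)) r) u))
Step 5: (\h.(u ((((\b.(\c.b)) r) u) h)))
Step 6: (\h.(u (((\c.r) u) h)))
Step 7: (\h.(u (r h)))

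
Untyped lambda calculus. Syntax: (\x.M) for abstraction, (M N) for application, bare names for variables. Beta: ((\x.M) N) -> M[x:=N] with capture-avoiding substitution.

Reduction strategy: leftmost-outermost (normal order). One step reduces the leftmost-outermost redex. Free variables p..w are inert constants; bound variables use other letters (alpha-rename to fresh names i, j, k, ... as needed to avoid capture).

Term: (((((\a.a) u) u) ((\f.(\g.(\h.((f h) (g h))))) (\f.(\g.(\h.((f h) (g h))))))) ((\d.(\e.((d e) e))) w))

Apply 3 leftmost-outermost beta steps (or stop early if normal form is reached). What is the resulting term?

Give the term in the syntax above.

Step 0: (((((\a.a) u) u) ((\f.(\g.(\h.((f h) (g h))))) (\f.(\g.(\h.((f h) (g h))))))) ((\d.(\e.((d e) e))) w))
Step 1: (((u u) ((\f.(\g.(\h.((f h) (g h))))) (\f.(\g.(\h.((f h) (g h))))))) ((\d.(\e.((d e) e))) w))
Step 2: (((u u) (\g.(\h.(((\f.(\g.(\h.((f h) (g h))))) h) (g h))))) ((\d.(\e.((d e) e))) w))
Step 3: (((u u) (\g.(\h.((\g.(\i.((h i) (g i)))) (g h))))) ((\d.(\e.((d e) e))) w))

Answer: (((u u) (\g.(\h.((\g.(\i.((h i) (g i)))) (g h))))) ((\d.(\e.((d e) e))) w))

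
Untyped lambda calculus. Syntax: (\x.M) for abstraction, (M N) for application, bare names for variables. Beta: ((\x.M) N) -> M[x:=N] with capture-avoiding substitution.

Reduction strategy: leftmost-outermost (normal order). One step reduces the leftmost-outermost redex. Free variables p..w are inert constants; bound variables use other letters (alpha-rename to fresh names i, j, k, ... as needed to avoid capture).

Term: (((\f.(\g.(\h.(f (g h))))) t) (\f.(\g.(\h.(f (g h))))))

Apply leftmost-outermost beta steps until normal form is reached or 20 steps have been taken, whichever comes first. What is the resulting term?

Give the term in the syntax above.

Step 0: (((\f.(\g.(\h.(f (g h))))) t) (\f.(\g.(\h.(f (g h))))))
Step 1: ((\g.(\h.(t (g h)))) (\f.(\g.(\h.(f (g h))))))
Step 2: (\h.(t ((\f.(\g.(\h.(f (g h))))) h)))
Step 3: (\h.(t (\g.(\i.(h (g i))))))

Answer: (\h.(t (\g.(\i.(h (g i))))))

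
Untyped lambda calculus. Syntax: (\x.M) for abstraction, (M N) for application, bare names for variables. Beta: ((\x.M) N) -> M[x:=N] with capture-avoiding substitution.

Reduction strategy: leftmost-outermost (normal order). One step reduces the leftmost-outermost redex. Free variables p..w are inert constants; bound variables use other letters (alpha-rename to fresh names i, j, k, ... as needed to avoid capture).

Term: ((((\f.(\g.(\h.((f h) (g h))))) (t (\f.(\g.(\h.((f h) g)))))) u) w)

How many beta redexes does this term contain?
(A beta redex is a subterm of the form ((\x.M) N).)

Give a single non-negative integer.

Answer: 1

Derivation:
Term: ((((\f.(\g.(\h.((f h) (g h))))) (t (\f.(\g.(\h.((f h) g)))))) u) w)
  Redex: ((\f.(\g.(\h.((f h) (g h))))) (t (\f.(\g.(\h.((f h) g))))))
Total redexes: 1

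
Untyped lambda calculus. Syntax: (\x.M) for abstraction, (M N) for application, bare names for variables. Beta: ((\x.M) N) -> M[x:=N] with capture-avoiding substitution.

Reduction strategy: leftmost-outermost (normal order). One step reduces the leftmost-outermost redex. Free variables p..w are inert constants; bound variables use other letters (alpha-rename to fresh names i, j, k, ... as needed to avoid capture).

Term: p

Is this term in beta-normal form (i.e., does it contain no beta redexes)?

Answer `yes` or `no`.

Term: p
No beta redexes found.

Answer: yes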